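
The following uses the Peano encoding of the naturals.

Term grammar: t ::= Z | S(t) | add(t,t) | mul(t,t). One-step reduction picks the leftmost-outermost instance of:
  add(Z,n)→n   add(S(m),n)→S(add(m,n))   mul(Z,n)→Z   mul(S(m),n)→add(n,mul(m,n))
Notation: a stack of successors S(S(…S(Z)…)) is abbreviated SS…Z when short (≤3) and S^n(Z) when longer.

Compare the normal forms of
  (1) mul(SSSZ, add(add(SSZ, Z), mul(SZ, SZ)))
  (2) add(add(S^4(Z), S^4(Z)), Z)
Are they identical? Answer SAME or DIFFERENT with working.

Term A:
  start: mul(SSSZ, add(add(SSZ, Z), mul(SZ, SZ)))
  [1] add(add(add(SSZ, Z), mul(SZ, SZ)), mul(SSZ, add(add(SSZ, Z), mul(SZ, SZ))))
  [2] add(add(S(add(SZ, Z)), mul(SZ, SZ)), mul(SSZ, add(add(SSZ, Z), mul(SZ, SZ))))
  [3] add(S(add(add(SZ, Z), mul(SZ, SZ))), mul(SSZ, add(add(SSZ, Z), mul(SZ, SZ))))
  [4] S(add(add(add(SZ, Z), mul(SZ, SZ)), mul(SSZ, add(add(SSZ, Z), mul(SZ, SZ)))))
  [5] S(add(add(S(add(Z, Z)), mul(SZ, SZ)), mul(SSZ, add(add(SSZ, Z), mul(SZ, SZ)))))
  [6] S(add(S(add(add(Z, Z), mul(SZ, SZ))), mul(SSZ, add(add(SSZ, Z), mul(SZ, SZ)))))
  [7] S(S(add(add(add(Z, Z), mul(SZ, SZ)), mul(SSZ, add(add(SSZ, Z), mul(SZ, SZ))))))
  [8] S(S(add(add(Z, mul(SZ, SZ)), mul(SSZ, add(add(SSZ, Z), mul(SZ, SZ))))))
  [9] S(S(add(mul(SZ, SZ), mul(SSZ, add(add(SSZ, Z), mul(SZ, SZ))))))
  [10] S(S(add(add(SZ, mul(Z, SZ)), mul(SSZ, add(add(SSZ, Z), mul(SZ, SZ))))))
  [11] S(S(add(S(add(Z, mul(Z, SZ))), mul(SSZ, add(add(SSZ, Z), mul(SZ, SZ))))))
  [12] S(S(S(add(add(Z, mul(Z, SZ)), mul(SSZ, add(add(SSZ, Z), mul(SZ, SZ)))))))
  [13] S(S(S(add(mul(Z, SZ), mul(SSZ, add(add(SSZ, Z), mul(SZ, SZ)))))))
  [14] S(S(S(add(Z, mul(SSZ, add(add(SSZ, Z), mul(SZ, SZ)))))))
  [15] S(S(S(mul(SSZ, add(add(SSZ, Z), mul(SZ, SZ))))))
  [16] S(S(S(add(add(add(SSZ, Z), mul(SZ, SZ)), mul(SZ, add(add(SSZ, Z), mul(SZ, SZ)))))))
  [17] S(S(S(add(add(S(add(SZ, Z)), mul(SZ, SZ)), mul(SZ, add(add(SSZ, Z), mul(SZ, SZ)))))))
  [18] S(S(S(add(S(add(add(SZ, Z), mul(SZ, SZ))), mul(SZ, add(add(SSZ, Z), mul(SZ, SZ)))))))
  [19] S(S(S(S(add(add(add(SZ, Z), mul(SZ, SZ)), mul(SZ, add(add(SSZ, Z), mul(SZ, SZ))))))))
  [20] S(S(S(S(add(add(S(add(Z, Z)), mul(SZ, SZ)), mul(SZ, add(add(SSZ, Z), mul(SZ, SZ))))))))
  [21] S(S(S(S(add(S(add(add(Z, Z), mul(SZ, SZ))), mul(SZ, add(add(SSZ, Z), mul(SZ, SZ))))))))
  [22] S(S(S(S(S(add(add(add(Z, Z), mul(SZ, SZ)), mul(SZ, add(add(SSZ, Z), mul(SZ, SZ)))))))))
  [23] S(S(S(S(S(add(add(Z, mul(SZ, SZ)), mul(SZ, add(add(SSZ, Z), mul(SZ, SZ)))))))))
  [24] S(S(S(S(S(add(mul(SZ, SZ), mul(SZ, add(add(SSZ, Z), mul(SZ, SZ)))))))))
  [25] S(S(S(S(S(add(add(SZ, mul(Z, SZ)), mul(SZ, add(add(SSZ, Z), mul(SZ, SZ)))))))))
  [26] S(S(S(S(S(add(S(add(Z, mul(Z, SZ))), mul(SZ, add(add(SSZ, Z), mul(SZ, SZ)))))))))
  [27] S(S(S(S(S(S(add(add(Z, mul(Z, SZ)), mul(SZ, add(add(SSZ, Z), mul(SZ, SZ))))))))))
  [28] S(S(S(S(S(S(add(mul(Z, SZ), mul(SZ, add(add(SSZ, Z), mul(SZ, SZ))))))))))
  [29] S(S(S(S(S(S(add(Z, mul(SZ, add(add(SSZ, Z), mul(SZ, SZ))))))))))
  [30] S(S(S(S(S(S(mul(SZ, add(add(SSZ, Z), mul(SZ, SZ)))))))))
  [31] S(S(S(S(S(S(add(add(add(SSZ, Z), mul(SZ, SZ)), mul(Z, add(add(SSZ, Z), mul(SZ, SZ))))))))))
  [32] S(S(S(S(S(S(add(add(S(add(SZ, Z)), mul(SZ, SZ)), mul(Z, add(add(SSZ, Z), mul(SZ, SZ))))))))))
  [33] S(S(S(S(S(S(add(S(add(add(SZ, Z), mul(SZ, SZ))), mul(Z, add(add(SSZ, Z), mul(SZ, SZ))))))))))
  [34] S(S(S(S(S(S(S(add(add(add(SZ, Z), mul(SZ, SZ)), mul(Z, add(add(SSZ, Z), mul(SZ, SZ)))))))))))
  [35] S(S(S(S(S(S(S(add(add(S(add(Z, Z)), mul(SZ, SZ)), mul(Z, add(add(SSZ, Z), mul(SZ, SZ)))))))))))
  [36] S(S(S(S(S(S(S(add(S(add(add(Z, Z), mul(SZ, SZ))), mul(Z, add(add(SSZ, Z), mul(SZ, SZ)))))))))))
  [37] S(S(S(S(S(S(S(S(add(add(add(Z, Z), mul(SZ, SZ)), mul(Z, add(add(SSZ, Z), mul(SZ, SZ))))))))))))
  [38] S(S(S(S(S(S(S(S(add(add(Z, mul(SZ, SZ)), mul(Z, add(add(SSZ, Z), mul(SZ, SZ))))))))))))
  [39] S(S(S(S(S(S(S(S(add(mul(SZ, SZ), mul(Z, add(add(SSZ, Z), mul(SZ, SZ))))))))))))
  [40] S(S(S(S(S(S(S(S(add(add(SZ, mul(Z, SZ)), mul(Z, add(add(SSZ, Z), mul(SZ, SZ))))))))))))
  [41] S(S(S(S(S(S(S(S(add(S(add(Z, mul(Z, SZ))), mul(Z, add(add(SSZ, Z), mul(SZ, SZ))))))))))))
  [42] S(S(S(S(S(S(S(S(S(add(add(Z, mul(Z, SZ)), mul(Z, add(add(SSZ, Z), mul(SZ, SZ)))))))))))))
  [43] S(S(S(S(S(S(S(S(S(add(mul(Z, SZ), mul(Z, add(add(SSZ, Z), mul(SZ, SZ)))))))))))))
  [44] S(S(S(S(S(S(S(S(S(add(Z, mul(Z, add(add(SSZ, Z), mul(SZ, SZ)))))))))))))
  [45] S(S(S(S(S(S(S(S(S(mul(Z, add(add(SSZ, Z), mul(SZ, SZ))))))))))))
  [46] S^9(Z)

Term B:
  start: add(add(S^4(Z), S^4(Z)), Z)
  [1] add(S(add(SSSZ, S^4(Z))), Z)
  [2] S(add(add(SSSZ, S^4(Z)), Z))
  [3] S(add(S(add(SSZ, S^4(Z))), Z))
  [4] S(S(add(add(SSZ, S^4(Z)), Z)))
  [5] S(S(add(S(add(SZ, S^4(Z))), Z)))
  [6] S(S(S(add(add(SZ, S^4(Z)), Z))))
  [7] S(S(S(add(S(add(Z, S^4(Z))), Z))))
  [8] S(S(S(S(add(add(Z, S^4(Z)), Z)))))
  [9] S(S(S(S(add(S^4(Z), Z)))))
  [10] S(S(S(S(S(add(SSSZ, Z))))))
  [11] S(S(S(S(S(S(add(SSZ, Z)))))))
  [12] S(S(S(S(S(S(S(add(SZ, Z))))))))
  [13] S(S(S(S(S(S(S(S(add(Z, Z)))))))))
  [14] S^8(Z)

Answer: DIFFERENT — A ⇓ S^9(Z), B ⇓ S^8(Z)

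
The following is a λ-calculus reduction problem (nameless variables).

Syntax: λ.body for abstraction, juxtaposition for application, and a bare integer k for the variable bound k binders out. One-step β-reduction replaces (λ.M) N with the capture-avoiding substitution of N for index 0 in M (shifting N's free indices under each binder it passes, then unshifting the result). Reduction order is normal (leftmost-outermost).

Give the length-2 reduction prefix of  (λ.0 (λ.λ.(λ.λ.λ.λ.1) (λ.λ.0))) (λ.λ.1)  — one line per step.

  start: (λ.0 (λ.λ.(λ.λ.λ.λ.1) (λ.λ.0))) (λ.λ.1)
  →1  (λ.λ.1) (λ.λ.(λ.λ.λ.λ.1) (λ.λ.0))
  →2  λ.λ.λ.(λ.λ.λ.λ.1) (λ.λ.0)

Answer: after 2 steps: λ.λ.λ.(λ.λ.λ.λ.1) (λ.λ.0)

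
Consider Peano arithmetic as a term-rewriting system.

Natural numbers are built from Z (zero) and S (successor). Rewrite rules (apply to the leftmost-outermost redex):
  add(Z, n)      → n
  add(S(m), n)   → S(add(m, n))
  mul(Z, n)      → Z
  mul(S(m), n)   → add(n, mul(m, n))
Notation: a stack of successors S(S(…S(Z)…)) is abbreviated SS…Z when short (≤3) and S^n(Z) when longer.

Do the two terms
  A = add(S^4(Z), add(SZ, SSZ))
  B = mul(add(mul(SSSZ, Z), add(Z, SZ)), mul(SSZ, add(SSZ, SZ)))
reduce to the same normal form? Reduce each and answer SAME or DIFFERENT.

Answer: DIFFERENT — A ⇓ S^7(Z), B ⇓ S^6(Z)

Derivation:
Term A:
  start: add(S^4(Z), add(SZ, SSZ))
  [1] S(add(SSSZ, add(SZ, SSZ)))
  [2] S(S(add(SSZ, add(SZ, SSZ))))
  [3] S(S(S(add(SZ, add(SZ, SSZ)))))
  [4] S(S(S(S(add(Z, add(SZ, SSZ))))))
  [5] S(S(S(S(add(SZ, SSZ)))))
  [6] S(S(S(S(S(add(Z, SSZ))))))
  [7] S^7(Z)

Term B:
  start: mul(add(mul(SSSZ, Z), add(Z, SZ)), mul(SSZ, add(SSZ, SZ)))
  [1] mul(add(add(Z, mul(SSZ, Z)), add(Z, SZ)), mul(SSZ, add(SSZ, SZ)))
  [2] mul(add(mul(SSZ, Z), add(Z, SZ)), mul(SSZ, add(SSZ, SZ)))
  [3] mul(add(add(Z, mul(SZ, Z)), add(Z, SZ)), mul(SSZ, add(SSZ, SZ)))
  [4] mul(add(mul(SZ, Z), add(Z, SZ)), mul(SSZ, add(SSZ, SZ)))
  [5] mul(add(add(Z, mul(Z, Z)), add(Z, SZ)), mul(SSZ, add(SSZ, SZ)))
  [6] mul(add(mul(Z, Z), add(Z, SZ)), mul(SSZ, add(SSZ, SZ)))
  [7] mul(add(Z, add(Z, SZ)), mul(SSZ, add(SSZ, SZ)))
  [8] mul(add(Z, SZ), mul(SSZ, add(SSZ, SZ)))
  [9] mul(SZ, mul(SSZ, add(SSZ, SZ)))
  [10] add(mul(SSZ, add(SSZ, SZ)), mul(Z, mul(SSZ, add(SSZ, SZ))))
  [11] add(add(add(SSZ, SZ), mul(SZ, add(SSZ, SZ))), mul(Z, mul(SSZ, add(SSZ, SZ))))
  [12] add(add(S(add(SZ, SZ)), mul(SZ, add(SSZ, SZ))), mul(Z, mul(SSZ, add(SSZ, SZ))))
  [13] add(S(add(add(SZ, SZ), mul(SZ, add(SSZ, SZ)))), mul(Z, mul(SSZ, add(SSZ, SZ))))
  [14] S(add(add(add(SZ, SZ), mul(SZ, add(SSZ, SZ))), mul(Z, mul(SSZ, add(SSZ, SZ)))))
  [15] S(add(add(S(add(Z, SZ)), mul(SZ, add(SSZ, SZ))), mul(Z, mul(SSZ, add(SSZ, SZ)))))
  [16] S(add(S(add(add(Z, SZ), mul(SZ, add(SSZ, SZ)))), mul(Z, mul(SSZ, add(SSZ, SZ)))))
  [17] S(S(add(add(add(Z, SZ), mul(SZ, add(SSZ, SZ))), mul(Z, mul(SSZ, add(SSZ, SZ))))))
  [18] S(S(add(add(SZ, mul(SZ, add(SSZ, SZ))), mul(Z, mul(SSZ, add(SSZ, SZ))))))
  [19] S(S(add(S(add(Z, mul(SZ, add(SSZ, SZ)))), mul(Z, mul(SSZ, add(SSZ, SZ))))))
  [20] S(S(S(add(add(Z, mul(SZ, add(SSZ, SZ))), mul(Z, mul(SSZ, add(SSZ, SZ)))))))
  [21] S(S(S(add(mul(SZ, add(SSZ, SZ)), mul(Z, mul(SSZ, add(SSZ, SZ)))))))
  [22] S(S(S(add(add(add(SSZ, SZ), mul(Z, add(SSZ, SZ))), mul(Z, mul(SSZ, add(SSZ, SZ)))))))
  [23] S(S(S(add(add(S(add(SZ, SZ)), mul(Z, add(SSZ, SZ))), mul(Z, mul(SSZ, add(SSZ, SZ)))))))
  [24] S(S(S(add(S(add(add(SZ, SZ), mul(Z, add(SSZ, SZ)))), mul(Z, mul(SSZ, add(SSZ, SZ)))))))
  [25] S(S(S(S(add(add(add(SZ, SZ), mul(Z, add(SSZ, SZ))), mul(Z, mul(SSZ, add(SSZ, SZ))))))))
  [26] S(S(S(S(add(add(S(add(Z, SZ)), mul(Z, add(SSZ, SZ))), mul(Z, mul(SSZ, add(SSZ, SZ))))))))
  [27] S(S(S(S(add(S(add(add(Z, SZ), mul(Z, add(SSZ, SZ)))), mul(Z, mul(SSZ, add(SSZ, SZ))))))))
  [28] S(S(S(S(S(add(add(add(Z, SZ), mul(Z, add(SSZ, SZ))), mul(Z, mul(SSZ, add(SSZ, SZ)))))))))
  [29] S(S(S(S(S(add(add(SZ, mul(Z, add(SSZ, SZ))), mul(Z, mul(SSZ, add(SSZ, SZ)))))))))
  [30] S(S(S(S(S(add(S(add(Z, mul(Z, add(SSZ, SZ)))), mul(Z, mul(SSZ, add(SSZ, SZ)))))))))
  [31] S(S(S(S(S(S(add(add(Z, mul(Z, add(SSZ, SZ))), mul(Z, mul(SSZ, add(SSZ, SZ))))))))))
  [32] S(S(S(S(S(S(add(mul(Z, add(SSZ, SZ)), mul(Z, mul(SSZ, add(SSZ, SZ))))))))))
  [33] S(S(S(S(S(S(add(Z, mul(Z, mul(SSZ, add(SSZ, SZ))))))))))
  [34] S(S(S(S(S(S(mul(Z, mul(SSZ, add(SSZ, SZ)))))))))
  [35] S^6(Z)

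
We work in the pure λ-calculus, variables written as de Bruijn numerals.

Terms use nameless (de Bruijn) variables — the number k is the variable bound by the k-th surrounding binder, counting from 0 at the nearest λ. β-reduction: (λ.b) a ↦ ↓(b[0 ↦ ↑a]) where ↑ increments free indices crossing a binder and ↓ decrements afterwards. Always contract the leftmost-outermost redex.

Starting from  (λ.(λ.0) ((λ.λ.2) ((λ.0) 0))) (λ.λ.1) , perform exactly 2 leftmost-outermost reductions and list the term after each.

  start: (λ.(λ.0) ((λ.λ.2) ((λ.0) 0))) (λ.λ.1)
  →1  (λ.0) ((λ.λ.λ.λ.1) ((λ.0) (λ.λ.1)))
  →2  (λ.λ.λ.λ.1) ((λ.0) (λ.λ.1))

Answer: after 2 steps: (λ.λ.λ.λ.1) ((λ.0) (λ.λ.1))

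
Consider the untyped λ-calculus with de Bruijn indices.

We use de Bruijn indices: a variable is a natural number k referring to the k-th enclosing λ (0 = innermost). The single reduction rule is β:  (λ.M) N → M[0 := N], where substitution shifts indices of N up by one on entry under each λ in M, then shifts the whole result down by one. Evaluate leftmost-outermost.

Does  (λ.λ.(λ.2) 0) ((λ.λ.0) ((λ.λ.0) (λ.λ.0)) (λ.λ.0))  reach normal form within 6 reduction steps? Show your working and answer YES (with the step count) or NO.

  start: (λ.λ.(λ.2) 0) ((λ.λ.0) ((λ.λ.0) (λ.λ.0)) (λ.λ.0))
  →1  λ.(λ.(λ.λ.0) ((λ.λ.0) (λ.λ.0)) (λ.λ.0)) 0
  →2  λ.(λ.λ.0) ((λ.λ.0) (λ.λ.0)) (λ.λ.0)
  →3  λ.(λ.0) (λ.λ.0)
  →4  λ.λ.λ.0

Answer: YES — reaches normal form λ.λ.λ.0 in 4 ≤ 6 steps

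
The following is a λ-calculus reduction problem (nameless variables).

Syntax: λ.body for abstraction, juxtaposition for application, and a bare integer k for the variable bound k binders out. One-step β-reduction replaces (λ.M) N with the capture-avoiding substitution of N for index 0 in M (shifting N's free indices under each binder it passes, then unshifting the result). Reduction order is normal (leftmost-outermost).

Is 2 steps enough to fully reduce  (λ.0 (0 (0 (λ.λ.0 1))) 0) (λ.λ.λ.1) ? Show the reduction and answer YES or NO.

Answer: NO — after 2 steps the term is (λ.λ.1) (λ.λ.λ.1), not yet normal

Derivation:
  start: (λ.0 (0 (0 (λ.λ.0 1))) 0) (λ.λ.λ.1)
  →1  (λ.λ.λ.1) ((λ.λ.λ.1) ((λ.λ.λ.1) (λ.λ.0 1))) (λ.λ.λ.1)
  →2  (λ.λ.1) (λ.λ.λ.1)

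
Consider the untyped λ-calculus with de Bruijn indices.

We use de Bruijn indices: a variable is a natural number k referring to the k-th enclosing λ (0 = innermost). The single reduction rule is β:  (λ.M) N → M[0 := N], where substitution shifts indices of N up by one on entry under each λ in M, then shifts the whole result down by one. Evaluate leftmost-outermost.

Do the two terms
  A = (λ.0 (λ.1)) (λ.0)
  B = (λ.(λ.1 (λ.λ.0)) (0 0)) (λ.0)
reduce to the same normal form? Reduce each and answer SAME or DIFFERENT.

Term A:
  start: (λ.0 (λ.1)) (λ.0)
  →1  (λ.0) (λ.λ.0)
  →2  λ.λ.0

Term B:
  start: (λ.(λ.1 (λ.λ.0)) (0 0)) (λ.0)
  →1  (λ.(λ.0) (λ.λ.0)) ((λ.0) (λ.0))
  →2  (λ.0) (λ.λ.0)
  →3  λ.λ.0

Answer: SAME — A ⇓ λ.λ.0, B ⇓ λ.λ.0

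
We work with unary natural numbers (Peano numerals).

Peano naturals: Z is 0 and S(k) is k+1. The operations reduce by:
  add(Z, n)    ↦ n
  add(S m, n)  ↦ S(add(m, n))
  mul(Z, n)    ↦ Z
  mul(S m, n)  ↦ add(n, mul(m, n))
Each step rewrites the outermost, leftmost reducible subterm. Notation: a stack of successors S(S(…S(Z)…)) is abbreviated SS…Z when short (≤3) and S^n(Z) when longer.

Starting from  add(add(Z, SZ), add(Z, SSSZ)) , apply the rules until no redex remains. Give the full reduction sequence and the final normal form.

  start: add(add(Z, SZ), add(Z, SSSZ))
  step 1: add(SZ, add(Z, SSSZ))
  step 2: S(add(Z, add(Z, SSSZ)))
  step 3: S(add(Z, SSSZ))
  step 4: S^4(Z)

Answer: normal form = S^4(Z)  (in 4 steps)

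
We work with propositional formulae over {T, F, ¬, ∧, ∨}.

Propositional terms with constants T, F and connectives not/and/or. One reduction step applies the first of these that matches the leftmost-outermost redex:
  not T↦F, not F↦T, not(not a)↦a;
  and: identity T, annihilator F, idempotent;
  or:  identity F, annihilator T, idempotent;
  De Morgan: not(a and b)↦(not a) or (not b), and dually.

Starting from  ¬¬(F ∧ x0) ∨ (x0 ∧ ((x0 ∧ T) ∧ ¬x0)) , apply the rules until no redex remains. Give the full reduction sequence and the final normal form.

Answer: normal form = x0 ∧ (x0 ∧ ¬x0)  (in 4 steps)

Reduction:
  start: ¬¬(F ∧ x0) ∨ (x0 ∧ ((x0 ∧ T) ∧ ¬x0))
  [1] (F ∧ x0) ∨ (x0 ∧ ((x0 ∧ T) ∧ ¬x0))
  [2] F ∨ (x0 ∧ ((x0 ∧ T) ∧ ¬x0))
  [3] x0 ∧ ((x0 ∧ T) ∧ ¬x0)
  [4] x0 ∧ (x0 ∧ ¬x0)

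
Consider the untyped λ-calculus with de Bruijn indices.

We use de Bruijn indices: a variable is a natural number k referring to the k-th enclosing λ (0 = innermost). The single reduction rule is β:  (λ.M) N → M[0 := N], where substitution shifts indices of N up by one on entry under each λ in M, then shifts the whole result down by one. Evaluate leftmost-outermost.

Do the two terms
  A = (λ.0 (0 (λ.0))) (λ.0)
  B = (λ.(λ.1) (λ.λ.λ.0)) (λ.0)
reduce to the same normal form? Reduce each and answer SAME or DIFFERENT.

Answer: SAME — A ⇓ λ.0, B ⇓ λ.0

Derivation:
Term A:
  start: (λ.0 (0 (λ.0))) (λ.0)
  [1] (λ.0) ((λ.0) (λ.0))
  [2] (λ.0) (λ.0)
  [3] λ.0

Term B:
  start: (λ.(λ.1) (λ.λ.λ.0)) (λ.0)
  [1] (λ.λ.0) (λ.λ.λ.0)
  [2] λ.0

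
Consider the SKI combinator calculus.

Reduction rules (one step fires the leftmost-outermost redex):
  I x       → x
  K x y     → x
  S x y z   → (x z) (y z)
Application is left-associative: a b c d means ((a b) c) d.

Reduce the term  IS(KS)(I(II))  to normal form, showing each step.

Answer: normal form = S(KS)I  (in 3 steps)

Reduction:
  start: IS(KS)(I(II))
  [1] S(KS)(I(II))
  [2] S(KS)(II)
  [3] S(KS)I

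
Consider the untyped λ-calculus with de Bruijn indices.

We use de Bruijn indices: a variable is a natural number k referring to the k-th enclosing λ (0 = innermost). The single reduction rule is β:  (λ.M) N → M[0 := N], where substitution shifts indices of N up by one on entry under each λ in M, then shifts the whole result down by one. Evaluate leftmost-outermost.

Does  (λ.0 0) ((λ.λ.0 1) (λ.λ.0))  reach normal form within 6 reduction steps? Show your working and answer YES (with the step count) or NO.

  start: (λ.0 0) ((λ.λ.0 1) (λ.λ.0))
  →1  (λ.λ.0 1) (λ.λ.0) ((λ.λ.0 1) (λ.λ.0))
  →2  (λ.0 (λ.λ.0)) ((λ.λ.0 1) (λ.λ.0))
  →3  (λ.λ.0 1) (λ.λ.0) (λ.λ.0)
  →4  (λ.0 (λ.λ.0)) (λ.λ.0)
  →5  (λ.λ.0) (λ.λ.0)
  →6  λ.0

Answer: YES — reaches normal form λ.0 in 6 ≤ 6 steps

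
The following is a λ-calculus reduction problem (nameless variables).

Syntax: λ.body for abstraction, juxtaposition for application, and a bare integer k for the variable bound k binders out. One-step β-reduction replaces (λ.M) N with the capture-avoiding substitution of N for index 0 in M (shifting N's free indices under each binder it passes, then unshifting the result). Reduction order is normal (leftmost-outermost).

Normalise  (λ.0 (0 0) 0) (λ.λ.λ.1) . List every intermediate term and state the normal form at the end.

Answer: normal form = λ.λ.λ.λ.1  (in 3 steps)

Derivation:
  start: (λ.0 (0 0) 0) (λ.λ.λ.1)
  →1  (λ.λ.λ.1) ((λ.λ.λ.1) (λ.λ.λ.1)) (λ.λ.λ.1)
  →2  (λ.λ.1) (λ.λ.λ.1)
  →3  λ.λ.λ.λ.1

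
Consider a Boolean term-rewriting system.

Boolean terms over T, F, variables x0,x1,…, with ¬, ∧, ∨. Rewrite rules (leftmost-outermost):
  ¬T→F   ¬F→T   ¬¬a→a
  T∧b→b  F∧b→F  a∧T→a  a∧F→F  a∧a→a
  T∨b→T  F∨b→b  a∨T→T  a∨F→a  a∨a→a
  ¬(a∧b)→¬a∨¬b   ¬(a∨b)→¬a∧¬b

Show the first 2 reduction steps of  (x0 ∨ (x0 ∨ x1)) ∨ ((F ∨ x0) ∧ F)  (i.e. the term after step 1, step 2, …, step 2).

  start: (x0 ∨ (x0 ∨ x1)) ∨ ((F ∨ x0) ∧ F)
  [1] (x0 ∨ (x0 ∨ x1)) ∨ F
  [2] x0 ∨ (x0 ∨ x1)

Answer: after 2 steps: x0 ∨ (x0 ∨ x1)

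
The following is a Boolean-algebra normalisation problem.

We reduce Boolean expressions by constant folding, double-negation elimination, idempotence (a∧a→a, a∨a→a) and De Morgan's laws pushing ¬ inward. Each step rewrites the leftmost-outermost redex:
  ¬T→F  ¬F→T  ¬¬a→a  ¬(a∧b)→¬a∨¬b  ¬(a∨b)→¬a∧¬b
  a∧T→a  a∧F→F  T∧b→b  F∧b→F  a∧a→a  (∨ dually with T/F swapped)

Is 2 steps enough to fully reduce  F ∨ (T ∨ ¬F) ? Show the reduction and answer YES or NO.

Answer: YES — reaches normal form T in 2 ≤ 2 steps

Derivation:
  start: F ∨ (T ∨ ¬F)
  step 1: T ∨ ¬F
  step 2: T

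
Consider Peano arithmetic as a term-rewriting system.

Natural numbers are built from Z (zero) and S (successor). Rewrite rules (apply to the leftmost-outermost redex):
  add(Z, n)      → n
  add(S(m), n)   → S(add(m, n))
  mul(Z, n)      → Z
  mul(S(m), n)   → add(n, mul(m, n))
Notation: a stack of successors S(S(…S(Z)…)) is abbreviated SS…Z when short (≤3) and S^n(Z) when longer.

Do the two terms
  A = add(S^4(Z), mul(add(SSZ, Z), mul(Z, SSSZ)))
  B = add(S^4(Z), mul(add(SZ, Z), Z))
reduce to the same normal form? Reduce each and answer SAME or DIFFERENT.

Term A:
  start: add(S^4(Z), mul(add(SSZ, Z), mul(Z, SSSZ)))
  →1  S(add(SSSZ, mul(add(SSZ, Z), mul(Z, SSSZ))))
  →2  S(S(add(SSZ, mul(add(SSZ, Z), mul(Z, SSSZ)))))
  →3  S(S(S(add(SZ, mul(add(SSZ, Z), mul(Z, SSSZ))))))
  →4  S(S(S(S(add(Z, mul(add(SSZ, Z), mul(Z, SSSZ)))))))
  →5  S(S(S(S(mul(add(SSZ, Z), mul(Z, SSSZ))))))
  →6  S(S(S(S(mul(S(add(SZ, Z)), mul(Z, SSSZ))))))
  →7  S(S(S(S(add(mul(Z, SSSZ), mul(add(SZ, Z), mul(Z, SSSZ)))))))
  →8  S(S(S(S(add(Z, mul(add(SZ, Z), mul(Z, SSSZ)))))))
  →9  S(S(S(S(mul(add(SZ, Z), mul(Z, SSSZ))))))
  →10  S(S(S(S(mul(S(add(Z, Z)), mul(Z, SSSZ))))))
  →11  S(S(S(S(add(mul(Z, SSSZ), mul(add(Z, Z), mul(Z, SSSZ)))))))
  →12  S(S(S(S(add(Z, mul(add(Z, Z), mul(Z, SSSZ)))))))
  →13  S(S(S(S(mul(add(Z, Z), mul(Z, SSSZ))))))
  →14  S(S(S(S(mul(Z, mul(Z, SSSZ))))))
  →15  S^4(Z)

Term B:
  start: add(S^4(Z), mul(add(SZ, Z), Z))
  →1  S(add(SSSZ, mul(add(SZ, Z), Z)))
  →2  S(S(add(SSZ, mul(add(SZ, Z), Z))))
  →3  S(S(S(add(SZ, mul(add(SZ, Z), Z)))))
  →4  S(S(S(S(add(Z, mul(add(SZ, Z), Z))))))
  →5  S(S(S(S(mul(add(SZ, Z), Z)))))
  →6  S(S(S(S(mul(S(add(Z, Z)), Z)))))
  →7  S(S(S(S(add(Z, mul(add(Z, Z), Z))))))
  →8  S(S(S(S(mul(add(Z, Z), Z)))))
  →9  S(S(S(S(mul(Z, Z)))))
  →10  S^4(Z)

Answer: SAME — A ⇓ S^4(Z), B ⇓ S^4(Z)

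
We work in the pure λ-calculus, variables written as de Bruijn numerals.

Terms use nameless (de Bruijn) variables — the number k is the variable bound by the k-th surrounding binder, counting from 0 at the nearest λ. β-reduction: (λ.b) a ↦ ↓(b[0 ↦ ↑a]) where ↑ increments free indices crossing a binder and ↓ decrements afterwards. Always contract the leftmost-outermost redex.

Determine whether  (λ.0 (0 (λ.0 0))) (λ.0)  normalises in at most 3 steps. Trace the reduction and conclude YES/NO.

Answer: YES — reaches normal form λ.0 0 in 3 ≤ 3 steps

Derivation:
  start: (λ.0 (0 (λ.0 0))) (λ.0)
  →1  (λ.0) ((λ.0) (λ.0 0))
  →2  (λ.0) (λ.0 0)
  →3  λ.0 0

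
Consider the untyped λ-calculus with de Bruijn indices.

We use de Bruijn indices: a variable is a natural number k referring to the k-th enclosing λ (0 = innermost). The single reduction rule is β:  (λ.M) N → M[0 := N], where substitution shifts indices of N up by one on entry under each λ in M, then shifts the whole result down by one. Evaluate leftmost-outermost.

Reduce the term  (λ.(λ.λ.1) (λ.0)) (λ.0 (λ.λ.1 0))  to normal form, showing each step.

  start: (λ.(λ.λ.1) (λ.0)) (λ.0 (λ.λ.1 0))
  →1  (λ.λ.1) (λ.0)
  →2  λ.λ.0

Answer: normal form = λ.λ.0  (in 2 steps)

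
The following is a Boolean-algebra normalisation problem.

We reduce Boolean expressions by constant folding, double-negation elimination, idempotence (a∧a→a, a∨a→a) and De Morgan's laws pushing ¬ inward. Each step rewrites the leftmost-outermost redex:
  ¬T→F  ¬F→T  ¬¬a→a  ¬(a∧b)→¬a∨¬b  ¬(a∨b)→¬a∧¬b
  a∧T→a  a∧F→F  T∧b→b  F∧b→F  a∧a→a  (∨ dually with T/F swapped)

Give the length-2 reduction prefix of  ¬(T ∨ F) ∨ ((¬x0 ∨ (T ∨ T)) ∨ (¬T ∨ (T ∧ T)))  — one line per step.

  start: ¬(T ∨ F) ∨ ((¬x0 ∨ (T ∨ T)) ∨ (¬T ∨ (T ∧ T)))
  →1  (¬T ∧ ¬F) ∨ ((¬x0 ∨ (T ∨ T)) ∨ (¬T ∨ (T ∧ T)))
  →2  (F ∧ ¬F) ∨ ((¬x0 ∨ (T ∨ T)) ∨ (¬T ∨ (T ∧ T)))

Answer: after 2 steps: (F ∧ ¬F) ∨ ((¬x0 ∨ (T ∨ T)) ∨ (¬T ∨ (T ∧ T)))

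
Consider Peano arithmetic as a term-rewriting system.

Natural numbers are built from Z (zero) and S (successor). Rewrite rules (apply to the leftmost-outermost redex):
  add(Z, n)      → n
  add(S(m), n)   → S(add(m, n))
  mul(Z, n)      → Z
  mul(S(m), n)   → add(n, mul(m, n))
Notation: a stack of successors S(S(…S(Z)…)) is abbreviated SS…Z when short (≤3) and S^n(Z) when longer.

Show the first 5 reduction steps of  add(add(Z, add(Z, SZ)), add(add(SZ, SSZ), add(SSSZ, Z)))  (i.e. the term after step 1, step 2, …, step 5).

Answer: after 5 steps: S(add(S(add(Z, SSZ)), add(SSSZ, Z)))

Working:
  start: add(add(Z, add(Z, SZ)), add(add(SZ, SSZ), add(SSSZ, Z)))
  [1] add(add(Z, SZ), add(add(SZ, SSZ), add(SSSZ, Z)))
  [2] add(SZ, add(add(SZ, SSZ), add(SSSZ, Z)))
  [3] S(add(Z, add(add(SZ, SSZ), add(SSSZ, Z))))
  [4] S(add(add(SZ, SSZ), add(SSSZ, Z)))
  [5] S(add(S(add(Z, SSZ)), add(SSSZ, Z)))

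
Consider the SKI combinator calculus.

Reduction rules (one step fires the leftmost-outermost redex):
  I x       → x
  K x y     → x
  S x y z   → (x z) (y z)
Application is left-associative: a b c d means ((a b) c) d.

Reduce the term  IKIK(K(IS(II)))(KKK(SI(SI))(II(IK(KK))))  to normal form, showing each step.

Answer: normal form = SI  (in 6 steps)

Derivation:
  start: IKIK(K(IS(II)))(KKK(SI(SI))(II(IK(KK))))
  →1  KIK(K(IS(II)))(KKK(SI(SI))(II(IK(KK))))
  →2  I(K(IS(II)))(KKK(SI(SI))(II(IK(KK))))
  →3  K(IS(II))(KKK(SI(SI))(II(IK(KK))))
  →4  IS(II)
  →5  S(II)
  →6  SI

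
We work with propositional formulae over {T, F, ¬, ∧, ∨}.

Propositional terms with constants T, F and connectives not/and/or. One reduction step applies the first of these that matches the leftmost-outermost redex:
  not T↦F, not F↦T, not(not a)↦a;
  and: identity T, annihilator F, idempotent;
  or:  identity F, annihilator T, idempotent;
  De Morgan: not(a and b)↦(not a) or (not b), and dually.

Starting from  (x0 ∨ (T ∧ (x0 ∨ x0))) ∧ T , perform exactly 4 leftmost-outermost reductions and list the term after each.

  start: (x0 ∨ (T ∧ (x0 ∨ x0))) ∧ T
  →1  x0 ∨ (T ∧ (x0 ∨ x0))
  →2  x0 ∨ (x0 ∨ x0)
  →3  x0 ∨ x0
  →4  x0

Answer: after 4 steps: x0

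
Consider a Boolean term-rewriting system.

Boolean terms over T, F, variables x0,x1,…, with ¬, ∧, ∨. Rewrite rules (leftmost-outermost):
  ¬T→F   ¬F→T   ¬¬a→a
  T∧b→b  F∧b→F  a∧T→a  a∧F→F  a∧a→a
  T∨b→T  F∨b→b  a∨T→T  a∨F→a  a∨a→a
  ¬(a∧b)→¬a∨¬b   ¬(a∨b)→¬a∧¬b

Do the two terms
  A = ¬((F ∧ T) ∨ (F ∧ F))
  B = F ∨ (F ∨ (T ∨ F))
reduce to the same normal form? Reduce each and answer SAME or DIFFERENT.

Answer: SAME — A ⇓ T, B ⇓ T

Working:
Term A:
  start: ¬((F ∧ T) ∨ (F ∧ F))
  [1] ¬(F ∧ T) ∧ ¬(F ∧ F)
  [2] (¬F ∨ ¬T) ∧ ¬(F ∧ F)
  [3] (T ∨ ¬T) ∧ ¬(F ∧ F)
  [4] T ∧ ¬(F ∧ F)
  [5] ¬(F ∧ F)
  [6] ¬F ∨ ¬F
  [7] ¬F
  [8] T

Term B:
  start: F ∨ (F ∨ (T ∨ F))
  [1] F ∨ (T ∨ F)
  [2] T ∨ F
  [3] T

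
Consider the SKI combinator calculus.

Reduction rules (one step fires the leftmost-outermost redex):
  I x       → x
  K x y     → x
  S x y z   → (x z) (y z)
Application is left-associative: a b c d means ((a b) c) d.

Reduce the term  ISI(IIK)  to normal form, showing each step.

  start: ISI(IIK)
  step 1: SI(IIK)
  step 2: SI(IK)
  step 3: SIK

Answer: normal form = SIK  (in 3 steps)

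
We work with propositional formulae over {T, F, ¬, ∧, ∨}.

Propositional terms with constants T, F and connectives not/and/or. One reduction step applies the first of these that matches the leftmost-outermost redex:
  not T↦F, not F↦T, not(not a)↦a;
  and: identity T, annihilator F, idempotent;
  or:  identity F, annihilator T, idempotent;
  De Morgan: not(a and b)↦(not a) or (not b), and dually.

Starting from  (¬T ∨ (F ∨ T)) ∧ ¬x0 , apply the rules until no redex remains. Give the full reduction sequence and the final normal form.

Answer: normal form = ¬x0  (in 4 steps)

Derivation:
  start: (¬T ∨ (F ∨ T)) ∧ ¬x0
  [1] (F ∨ (F ∨ T)) ∧ ¬x0
  [2] (F ∨ T) ∧ ¬x0
  [3] T ∧ ¬x0
  [4] ¬x0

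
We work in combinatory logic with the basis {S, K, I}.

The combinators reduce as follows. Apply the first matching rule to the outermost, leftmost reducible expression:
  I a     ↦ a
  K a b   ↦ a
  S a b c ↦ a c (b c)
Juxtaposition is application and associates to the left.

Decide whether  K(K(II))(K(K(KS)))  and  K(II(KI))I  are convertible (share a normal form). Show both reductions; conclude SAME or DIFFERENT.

Term A:
  start: K(K(II))(K(K(KS)))
  step 1: K(II)
  step 2: KI

Term B:
  start: K(II(KI))I
  step 1: II(KI)
  step 2: I(KI)
  step 3: KI

Answer: SAME — A ⇓ KI, B ⇓ KI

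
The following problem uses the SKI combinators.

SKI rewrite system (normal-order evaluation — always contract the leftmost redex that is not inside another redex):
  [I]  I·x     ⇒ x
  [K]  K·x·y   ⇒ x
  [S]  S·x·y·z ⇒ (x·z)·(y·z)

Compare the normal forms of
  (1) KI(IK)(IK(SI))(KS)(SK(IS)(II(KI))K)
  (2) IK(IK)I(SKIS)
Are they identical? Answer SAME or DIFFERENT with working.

Term A:
  start: KI(IK)(IK(SI))(KS)(SK(IS)(II(KI))K)
  [1] I(IK(SI))(KS)(SK(IS)(II(KI))K)
  [2] IK(SI)(KS)(SK(IS)(II(KI))K)
  [3] K(SI)(KS)(SK(IS)(II(KI))K)
  [4] SI(SK(IS)(II(KI))K)
  [5] SI(K(II(KI))(IS(II(KI)))K)
  [6] SI(II(KI)K)
  [7] SI(I(KI)K)
  [8] SI(KIK)
  [9] SII

Term B:
  start: IK(IK)I(SKIS)
  [1] K(IK)I(SKIS)
  [2] IK(SKIS)
  [3] K(SKIS)
  [4] K(KS(IS))
  [5] KS

Answer: DIFFERENT — A ⇓ SII, B ⇓ KS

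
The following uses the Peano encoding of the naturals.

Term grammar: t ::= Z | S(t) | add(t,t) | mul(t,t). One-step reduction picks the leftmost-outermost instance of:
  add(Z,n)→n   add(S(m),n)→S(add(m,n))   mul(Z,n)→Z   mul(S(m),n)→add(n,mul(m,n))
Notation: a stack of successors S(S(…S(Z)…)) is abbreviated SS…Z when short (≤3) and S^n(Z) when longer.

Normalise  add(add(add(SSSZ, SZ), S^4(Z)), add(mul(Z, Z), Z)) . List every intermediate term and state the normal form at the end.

Answer: normal form = S^8(Z)  (in 20 steps)

Derivation:
  start: add(add(add(SSSZ, SZ), S^4(Z)), add(mul(Z, Z), Z))
  step 1: add(add(S(add(SSZ, SZ)), S^4(Z)), add(mul(Z, Z), Z))
  step 2: add(S(add(add(SSZ, SZ), S^4(Z))), add(mul(Z, Z), Z))
  step 3: S(add(add(add(SSZ, SZ), S^4(Z)), add(mul(Z, Z), Z)))
  step 4: S(add(add(S(add(SZ, SZ)), S^4(Z)), add(mul(Z, Z), Z)))
  step 5: S(add(S(add(add(SZ, SZ), S^4(Z))), add(mul(Z, Z), Z)))
  step 6: S(S(add(add(add(SZ, SZ), S^4(Z)), add(mul(Z, Z), Z))))
  step 7: S(S(add(add(S(add(Z, SZ)), S^4(Z)), add(mul(Z, Z), Z))))
  step 8: S(S(add(S(add(add(Z, SZ), S^4(Z))), add(mul(Z, Z), Z))))
  step 9: S(S(S(add(add(add(Z, SZ), S^4(Z)), add(mul(Z, Z), Z)))))
  step 10: S(S(S(add(add(SZ, S^4(Z)), add(mul(Z, Z), Z)))))
  step 11: S(S(S(add(S(add(Z, S^4(Z))), add(mul(Z, Z), Z)))))
  step 12: S(S(S(S(add(add(Z, S^4(Z)), add(mul(Z, Z), Z))))))
  step 13: S(S(S(S(add(S^4(Z), add(mul(Z, Z), Z))))))
  step 14: S(S(S(S(S(add(SSSZ, add(mul(Z, Z), Z)))))))
  step 15: S(S(S(S(S(S(add(SSZ, add(mul(Z, Z), Z))))))))
  step 16: S(S(S(S(S(S(S(add(SZ, add(mul(Z, Z), Z)))))))))
  step 17: S(S(S(S(S(S(S(S(add(Z, add(mul(Z, Z), Z))))))))))
  step 18: S(S(S(S(S(S(S(S(add(mul(Z, Z), Z)))))))))
  step 19: S(S(S(S(S(S(S(S(add(Z, Z)))))))))
  step 20: S^8(Z)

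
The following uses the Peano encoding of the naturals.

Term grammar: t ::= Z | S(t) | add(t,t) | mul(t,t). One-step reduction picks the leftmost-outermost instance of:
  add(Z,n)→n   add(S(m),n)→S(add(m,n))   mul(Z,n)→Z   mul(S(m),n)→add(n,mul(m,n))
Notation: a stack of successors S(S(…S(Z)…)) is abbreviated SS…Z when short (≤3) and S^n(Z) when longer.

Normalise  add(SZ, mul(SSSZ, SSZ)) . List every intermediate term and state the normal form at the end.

  start: add(SZ, mul(SSSZ, SSZ))
  step 1: S(add(Z, mul(SSSZ, SSZ)))
  step 2: S(mul(SSSZ, SSZ))
  step 3: S(add(SSZ, mul(SSZ, SSZ)))
  step 4: S(S(add(SZ, mul(SSZ, SSZ))))
  step 5: S(S(S(add(Z, mul(SSZ, SSZ)))))
  step 6: S(S(S(mul(SSZ, SSZ))))
  step 7: S(S(S(add(SSZ, mul(SZ, SSZ)))))
  step 8: S(S(S(S(add(SZ, mul(SZ, SSZ))))))
  step 9: S(S(S(S(S(add(Z, mul(SZ, SSZ)))))))
  step 10: S(S(S(S(S(mul(SZ, SSZ))))))
  step 11: S(S(S(S(S(add(SSZ, mul(Z, SSZ)))))))
  step 12: S(S(S(S(S(S(add(SZ, mul(Z, SSZ))))))))
  step 13: S(S(S(S(S(S(S(add(Z, mul(Z, SSZ)))))))))
  step 14: S(S(S(S(S(S(S(mul(Z, SSZ))))))))
  step 15: S^7(Z)

Answer: normal form = S^7(Z)  (in 15 steps)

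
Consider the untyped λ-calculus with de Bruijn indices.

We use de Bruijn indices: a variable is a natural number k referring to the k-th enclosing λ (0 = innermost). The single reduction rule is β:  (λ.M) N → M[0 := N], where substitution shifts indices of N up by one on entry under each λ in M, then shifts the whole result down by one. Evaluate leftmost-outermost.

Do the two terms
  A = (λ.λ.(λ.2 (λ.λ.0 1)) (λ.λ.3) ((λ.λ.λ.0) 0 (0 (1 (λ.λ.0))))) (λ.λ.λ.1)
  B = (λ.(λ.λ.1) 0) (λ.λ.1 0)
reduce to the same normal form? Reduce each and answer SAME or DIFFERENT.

Term A:
  start: (λ.λ.(λ.2 (λ.λ.0 1)) (λ.λ.3) ((λ.λ.λ.0) 0 (0 (1 (λ.λ.0))))) (λ.λ.λ.1)
  →1  λ.(λ.(λ.λ.λ.1) (λ.λ.0 1)) (λ.λ.λ.λ.λ.1) ((λ.λ.λ.0) 0 (0 ((λ.λ.λ.1) (λ.λ.0))))
  →2  λ.(λ.λ.λ.1) (λ.λ.0 1) ((λ.λ.λ.0) 0 (0 ((λ.λ.λ.1) (λ.λ.0))))
  →3  λ.(λ.λ.1) ((λ.λ.λ.0) 0 (0 ((λ.λ.λ.1) (λ.λ.0))))
  →4  λ.λ.(λ.λ.λ.0) 1 (1 ((λ.λ.λ.1) (λ.λ.0)))
  →5  λ.λ.(λ.λ.0) (1 ((λ.λ.λ.1) (λ.λ.0)))
  →6  λ.λ.λ.0

Term B:
  start: (λ.(λ.λ.1) 0) (λ.λ.1 0)
  →1  (λ.λ.1) (λ.λ.1 0)
  →2  λ.λ.λ.1 0

Answer: DIFFERENT — A ⇓ λ.λ.λ.0, B ⇓ λ.λ.λ.1 0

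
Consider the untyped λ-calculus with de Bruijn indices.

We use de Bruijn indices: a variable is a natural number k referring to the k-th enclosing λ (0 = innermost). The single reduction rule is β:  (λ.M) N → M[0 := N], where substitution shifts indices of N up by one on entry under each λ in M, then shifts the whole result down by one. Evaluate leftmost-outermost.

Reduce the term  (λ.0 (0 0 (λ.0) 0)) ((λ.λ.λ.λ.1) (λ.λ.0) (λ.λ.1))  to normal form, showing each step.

  start: (λ.0 (0 0 (λ.0) 0)) ((λ.λ.λ.λ.1) (λ.λ.0) (λ.λ.1))
  step 1: (λ.λ.λ.λ.1) (λ.λ.0) (λ.λ.1) ((λ.λ.λ.λ.1) (λ.λ.0) (λ.λ.1) ((λ.λ.λ.λ.1) (λ.λ.0) (λ.λ.1)) (λ.0) ((λ.λ.λ.λ.1) (λ.λ.0) (λ.λ.1)))
  step 2: (λ.λ.λ.1) (λ.λ.1) ((λ.λ.λ.λ.1) (λ.λ.0) (λ.λ.1) ((λ.λ.λ.λ.1) (λ.λ.0) (λ.λ.1)) (λ.0) ((λ.λ.λ.λ.1) (λ.λ.0) (λ.λ.1)))
  step 3: (λ.λ.1) ((λ.λ.λ.λ.1) (λ.λ.0) (λ.λ.1) ((λ.λ.λ.λ.1) (λ.λ.0) (λ.λ.1)) (λ.0) ((λ.λ.λ.λ.1) (λ.λ.0) (λ.λ.1)))
  step 4: λ.(λ.λ.λ.λ.1) (λ.λ.0) (λ.λ.1) ((λ.λ.λ.λ.1) (λ.λ.0) (λ.λ.1)) (λ.0) ((λ.λ.λ.λ.1) (λ.λ.0) (λ.λ.1))
  step 5: λ.(λ.λ.λ.1) (λ.λ.1) ((λ.λ.λ.λ.1) (λ.λ.0) (λ.λ.1)) (λ.0) ((λ.λ.λ.λ.1) (λ.λ.0) (λ.λ.1))
  step 6: λ.(λ.λ.1) ((λ.λ.λ.λ.1) (λ.λ.0) (λ.λ.1)) (λ.0) ((λ.λ.λ.λ.1) (λ.λ.0) (λ.λ.1))
  step 7: λ.(λ.(λ.λ.λ.λ.1) (λ.λ.0) (λ.λ.1)) (λ.0) ((λ.λ.λ.λ.1) (λ.λ.0) (λ.λ.1))
  step 8: λ.(λ.λ.λ.λ.1) (λ.λ.0) (λ.λ.1) ((λ.λ.λ.λ.1) (λ.λ.0) (λ.λ.1))
  step 9: λ.(λ.λ.λ.1) (λ.λ.1) ((λ.λ.λ.λ.1) (λ.λ.0) (λ.λ.1))
  step 10: λ.(λ.λ.1) ((λ.λ.λ.λ.1) (λ.λ.0) (λ.λ.1))
  step 11: λ.λ.(λ.λ.λ.λ.1) (λ.λ.0) (λ.λ.1)
  step 12: λ.λ.(λ.λ.λ.1) (λ.λ.1)
  step 13: λ.λ.λ.λ.1

Answer: normal form = λ.λ.λ.λ.1  (in 13 steps)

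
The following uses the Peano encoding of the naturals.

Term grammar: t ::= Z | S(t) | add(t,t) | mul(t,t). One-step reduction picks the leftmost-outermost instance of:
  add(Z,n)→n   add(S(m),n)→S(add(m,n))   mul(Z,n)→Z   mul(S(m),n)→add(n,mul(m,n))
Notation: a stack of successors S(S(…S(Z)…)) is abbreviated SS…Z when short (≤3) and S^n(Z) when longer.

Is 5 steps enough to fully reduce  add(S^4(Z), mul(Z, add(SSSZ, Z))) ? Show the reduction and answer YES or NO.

Answer: NO — after 5 steps the term is S(S(S(S(mul(Z, add(SSSZ, Z)))))), not yet normal

Derivation:
  start: add(S^4(Z), mul(Z, add(SSSZ, Z)))
  [1] S(add(SSSZ, mul(Z, add(SSSZ, Z))))
  [2] S(S(add(SSZ, mul(Z, add(SSSZ, Z)))))
  [3] S(S(S(add(SZ, mul(Z, add(SSSZ, Z))))))
  [4] S(S(S(S(add(Z, mul(Z, add(SSSZ, Z)))))))
  [5] S(S(S(S(mul(Z, add(SSSZ, Z))))))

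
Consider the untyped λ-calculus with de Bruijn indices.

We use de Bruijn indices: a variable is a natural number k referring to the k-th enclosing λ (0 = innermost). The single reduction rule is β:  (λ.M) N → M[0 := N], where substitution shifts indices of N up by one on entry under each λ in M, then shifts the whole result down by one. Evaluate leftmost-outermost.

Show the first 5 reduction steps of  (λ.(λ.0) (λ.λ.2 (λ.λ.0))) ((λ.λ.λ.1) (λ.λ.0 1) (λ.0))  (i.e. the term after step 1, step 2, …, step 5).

Answer: after 5 steps: λ.λ.λ.0

Working:
  start: (λ.(λ.0) (λ.λ.2 (λ.λ.0))) ((λ.λ.λ.1) (λ.λ.0 1) (λ.0))
  [1] (λ.0) (λ.λ.(λ.λ.λ.1) (λ.λ.0 1) (λ.0) (λ.λ.0))
  [2] λ.λ.(λ.λ.λ.1) (λ.λ.0 1) (λ.0) (λ.λ.0)
  [3] λ.λ.(λ.λ.1) (λ.0) (λ.λ.0)
  [4] λ.λ.(λ.λ.0) (λ.λ.0)
  [5] λ.λ.λ.0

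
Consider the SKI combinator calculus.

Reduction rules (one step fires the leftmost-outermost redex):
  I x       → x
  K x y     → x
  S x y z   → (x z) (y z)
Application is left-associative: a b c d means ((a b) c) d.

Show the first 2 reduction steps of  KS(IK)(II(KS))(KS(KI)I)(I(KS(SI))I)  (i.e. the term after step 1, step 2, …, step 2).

  start: KS(IK)(II(KS))(KS(KI)I)(I(KS(SI))I)
  →1  S(II(KS))(KS(KI)I)(I(KS(SI))I)
  →2  II(KS)(I(KS(SI))I)(KS(KI)I(I(KS(SI))I))

Answer: after 2 steps: II(KS)(I(KS(SI))I)(KS(KI)I(I(KS(SI))I))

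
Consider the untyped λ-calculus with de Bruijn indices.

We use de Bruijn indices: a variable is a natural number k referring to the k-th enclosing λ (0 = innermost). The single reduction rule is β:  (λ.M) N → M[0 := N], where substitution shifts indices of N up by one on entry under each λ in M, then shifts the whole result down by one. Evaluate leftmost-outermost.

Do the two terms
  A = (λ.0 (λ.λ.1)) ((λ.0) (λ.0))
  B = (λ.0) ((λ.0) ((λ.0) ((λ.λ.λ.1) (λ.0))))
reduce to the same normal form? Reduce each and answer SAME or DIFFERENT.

Term A:
  start: (λ.0 (λ.λ.1)) ((λ.0) (λ.0))
  →1  (λ.0) (λ.0) (λ.λ.1)
  →2  (λ.0) (λ.λ.1)
  →3  λ.λ.1

Term B:
  start: (λ.0) ((λ.0) ((λ.0) ((λ.λ.λ.1) (λ.0))))
  →1  (λ.0) ((λ.0) ((λ.λ.λ.1) (λ.0)))
  →2  (λ.0) ((λ.λ.λ.1) (λ.0))
  →3  (λ.λ.λ.1) (λ.0)
  →4  λ.λ.1

Answer: SAME — A ⇓ λ.λ.1, B ⇓ λ.λ.1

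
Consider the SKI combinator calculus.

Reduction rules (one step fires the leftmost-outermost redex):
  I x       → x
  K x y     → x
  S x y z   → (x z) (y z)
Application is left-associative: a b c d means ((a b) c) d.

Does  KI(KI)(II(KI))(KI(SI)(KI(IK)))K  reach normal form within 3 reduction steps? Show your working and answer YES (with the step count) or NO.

Answer: NO — after 3 steps the term is I(KI)(KI(SI)(KI(IK)))K, not yet normal

Derivation:
  start: KI(KI)(II(KI))(KI(SI)(KI(IK)))K
  [1] I(II(KI))(KI(SI)(KI(IK)))K
  [2] II(KI)(KI(SI)(KI(IK)))K
  [3] I(KI)(KI(SI)(KI(IK)))K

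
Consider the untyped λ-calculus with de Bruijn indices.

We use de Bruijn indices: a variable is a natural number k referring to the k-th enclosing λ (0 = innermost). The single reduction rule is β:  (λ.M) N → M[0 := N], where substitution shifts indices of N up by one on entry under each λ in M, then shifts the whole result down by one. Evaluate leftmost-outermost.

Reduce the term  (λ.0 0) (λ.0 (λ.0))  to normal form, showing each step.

  start: (λ.0 0) (λ.0 (λ.0))
  [1] (λ.0 (λ.0)) (λ.0 (λ.0))
  [2] (λ.0 (λ.0)) (λ.0)
  [3] (λ.0) (λ.0)
  [4] λ.0

Answer: normal form = λ.0  (in 4 steps)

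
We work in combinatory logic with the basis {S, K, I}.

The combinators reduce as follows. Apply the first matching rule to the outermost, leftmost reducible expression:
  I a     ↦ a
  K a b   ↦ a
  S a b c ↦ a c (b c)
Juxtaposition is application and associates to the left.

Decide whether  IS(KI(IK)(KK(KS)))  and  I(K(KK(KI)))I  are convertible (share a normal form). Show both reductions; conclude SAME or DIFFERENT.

Answer: DIFFERENT — A ⇓ SK, B ⇓ K

Derivation:
Term A:
  start: IS(KI(IK)(KK(KS)))
  →1  S(KI(IK)(KK(KS)))
  →2  S(I(KK(KS)))
  →3  S(KK(KS))
  →4  SK

Term B:
  start: I(K(KK(KI)))I
  →1  K(KK(KI))I
  →2  KK(KI)
  →3  K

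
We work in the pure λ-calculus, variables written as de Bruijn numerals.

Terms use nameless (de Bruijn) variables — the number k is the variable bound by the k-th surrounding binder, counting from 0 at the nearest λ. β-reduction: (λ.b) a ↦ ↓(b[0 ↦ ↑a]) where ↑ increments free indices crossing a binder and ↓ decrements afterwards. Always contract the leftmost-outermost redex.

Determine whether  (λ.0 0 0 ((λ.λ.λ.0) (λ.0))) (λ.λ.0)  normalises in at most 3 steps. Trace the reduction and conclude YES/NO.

  start: (λ.0 0 0 ((λ.λ.λ.0) (λ.0))) (λ.λ.0)
  →1  (λ.λ.0) (λ.λ.0) (λ.λ.0) ((λ.λ.λ.0) (λ.0))
  →2  (λ.0) (λ.λ.0) ((λ.λ.λ.0) (λ.0))
  →3  (λ.λ.0) ((λ.λ.λ.0) (λ.0))

Answer: NO — after 3 steps the term is (λ.λ.0) ((λ.λ.λ.0) (λ.0)), not yet normal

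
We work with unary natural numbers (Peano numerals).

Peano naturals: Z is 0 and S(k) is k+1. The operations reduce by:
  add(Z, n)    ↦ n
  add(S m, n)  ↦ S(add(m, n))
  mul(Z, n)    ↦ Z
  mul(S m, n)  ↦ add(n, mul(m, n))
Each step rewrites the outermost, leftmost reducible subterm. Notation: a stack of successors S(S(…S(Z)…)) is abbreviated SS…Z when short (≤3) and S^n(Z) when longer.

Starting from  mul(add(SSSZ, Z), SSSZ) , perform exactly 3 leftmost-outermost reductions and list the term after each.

  start: mul(add(SSSZ, Z), SSSZ)
  →1  mul(S(add(SSZ, Z)), SSSZ)
  →2  add(SSSZ, mul(add(SSZ, Z), SSSZ))
  →3  S(add(SSZ, mul(add(SSZ, Z), SSSZ)))

Answer: after 3 steps: S(add(SSZ, mul(add(SSZ, Z), SSSZ)))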